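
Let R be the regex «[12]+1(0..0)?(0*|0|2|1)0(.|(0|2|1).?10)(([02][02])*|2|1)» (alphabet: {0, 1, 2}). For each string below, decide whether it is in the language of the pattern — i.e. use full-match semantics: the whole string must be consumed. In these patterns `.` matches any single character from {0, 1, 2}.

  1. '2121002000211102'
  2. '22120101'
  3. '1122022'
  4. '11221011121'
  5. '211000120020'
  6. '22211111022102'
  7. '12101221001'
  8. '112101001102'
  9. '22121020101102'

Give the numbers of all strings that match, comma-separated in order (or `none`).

6

1 → no match
2 → no match
3 → no match
4 → no match
5 → no match
6 → match
7 → no match
8 → no match
9 → no match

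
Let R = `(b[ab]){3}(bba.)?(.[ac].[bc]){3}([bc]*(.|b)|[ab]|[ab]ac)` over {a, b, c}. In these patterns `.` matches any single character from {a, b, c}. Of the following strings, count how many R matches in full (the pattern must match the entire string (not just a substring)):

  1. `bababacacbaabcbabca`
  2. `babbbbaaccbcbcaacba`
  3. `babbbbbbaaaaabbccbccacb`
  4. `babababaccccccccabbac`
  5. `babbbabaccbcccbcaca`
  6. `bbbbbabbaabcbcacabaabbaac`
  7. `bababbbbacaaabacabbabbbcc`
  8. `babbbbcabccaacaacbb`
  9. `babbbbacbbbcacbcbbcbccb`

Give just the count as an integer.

1 → match
2 → match
3 → match
4 → match
5 → match
6 → match
7 → match
8 → match
9 → match
Total matched: 9

9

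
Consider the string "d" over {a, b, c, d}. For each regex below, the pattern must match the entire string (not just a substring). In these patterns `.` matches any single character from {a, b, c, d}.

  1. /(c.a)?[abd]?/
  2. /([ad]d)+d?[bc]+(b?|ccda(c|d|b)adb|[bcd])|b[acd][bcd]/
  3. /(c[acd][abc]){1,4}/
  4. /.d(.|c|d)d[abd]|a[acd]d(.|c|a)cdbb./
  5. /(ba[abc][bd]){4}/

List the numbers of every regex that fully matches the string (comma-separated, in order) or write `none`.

1 → match
2 → no match
3 → no match — must start with "c"
4 → no match
5 → no match — must start with "ba"

1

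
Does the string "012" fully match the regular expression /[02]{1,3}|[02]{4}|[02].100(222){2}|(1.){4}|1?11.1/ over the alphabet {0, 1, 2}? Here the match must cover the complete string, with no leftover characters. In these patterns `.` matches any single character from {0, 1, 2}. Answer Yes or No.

No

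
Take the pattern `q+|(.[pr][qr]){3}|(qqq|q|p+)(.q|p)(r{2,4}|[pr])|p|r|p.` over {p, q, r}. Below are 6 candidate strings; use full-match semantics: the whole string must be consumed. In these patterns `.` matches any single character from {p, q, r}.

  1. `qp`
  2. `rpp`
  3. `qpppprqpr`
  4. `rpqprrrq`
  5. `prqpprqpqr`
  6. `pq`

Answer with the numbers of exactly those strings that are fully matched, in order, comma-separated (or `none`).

1 → no match
2 → no match
3 → no match
4 → no match
5 → no match
6 → match

6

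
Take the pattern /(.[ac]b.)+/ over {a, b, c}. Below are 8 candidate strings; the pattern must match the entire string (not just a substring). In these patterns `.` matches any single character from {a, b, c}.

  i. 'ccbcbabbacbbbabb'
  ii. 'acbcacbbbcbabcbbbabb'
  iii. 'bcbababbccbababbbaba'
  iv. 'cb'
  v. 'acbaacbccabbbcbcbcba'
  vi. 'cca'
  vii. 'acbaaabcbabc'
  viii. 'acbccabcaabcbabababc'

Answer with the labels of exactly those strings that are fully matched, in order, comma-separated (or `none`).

i, ii, iii, v, vii, viii

i → match
ii → match
iii → match
iv. 'cb' → no match
v → match
vi. 'cca' → no match
vii. 'acbaaabcbabc' → match
viii → match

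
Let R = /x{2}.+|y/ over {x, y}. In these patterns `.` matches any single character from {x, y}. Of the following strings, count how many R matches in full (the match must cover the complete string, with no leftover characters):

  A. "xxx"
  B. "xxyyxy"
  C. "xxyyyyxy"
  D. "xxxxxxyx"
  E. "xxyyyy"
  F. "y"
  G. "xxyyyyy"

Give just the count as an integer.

7

A → match
B → match
C → match
D → match
E → match
F → match
G → match
Total matched: 7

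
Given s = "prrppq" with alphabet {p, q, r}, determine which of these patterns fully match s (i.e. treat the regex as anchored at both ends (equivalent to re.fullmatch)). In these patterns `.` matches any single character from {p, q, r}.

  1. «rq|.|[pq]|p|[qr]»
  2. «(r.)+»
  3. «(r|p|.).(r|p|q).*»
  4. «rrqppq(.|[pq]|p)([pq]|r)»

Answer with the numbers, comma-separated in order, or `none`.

3

1 → no match
2 → no match — must start with "r"
3 → match
4 → no match — must start with "rrqppq"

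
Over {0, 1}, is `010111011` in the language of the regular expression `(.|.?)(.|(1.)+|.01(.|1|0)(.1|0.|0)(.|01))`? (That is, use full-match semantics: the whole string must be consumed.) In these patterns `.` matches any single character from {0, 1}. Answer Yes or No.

Yes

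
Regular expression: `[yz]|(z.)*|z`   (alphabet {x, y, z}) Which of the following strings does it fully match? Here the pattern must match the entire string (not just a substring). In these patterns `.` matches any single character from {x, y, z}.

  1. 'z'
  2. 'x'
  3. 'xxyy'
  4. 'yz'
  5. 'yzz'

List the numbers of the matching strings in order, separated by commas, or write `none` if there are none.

1

1 → match
2 → no match
3 → no match
4 → no match
5 → no match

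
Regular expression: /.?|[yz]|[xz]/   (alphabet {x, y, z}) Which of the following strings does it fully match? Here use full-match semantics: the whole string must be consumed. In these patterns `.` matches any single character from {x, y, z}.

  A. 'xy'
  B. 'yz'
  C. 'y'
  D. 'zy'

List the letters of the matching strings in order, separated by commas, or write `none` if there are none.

C

A → no match
B → no match
C → match
D → no match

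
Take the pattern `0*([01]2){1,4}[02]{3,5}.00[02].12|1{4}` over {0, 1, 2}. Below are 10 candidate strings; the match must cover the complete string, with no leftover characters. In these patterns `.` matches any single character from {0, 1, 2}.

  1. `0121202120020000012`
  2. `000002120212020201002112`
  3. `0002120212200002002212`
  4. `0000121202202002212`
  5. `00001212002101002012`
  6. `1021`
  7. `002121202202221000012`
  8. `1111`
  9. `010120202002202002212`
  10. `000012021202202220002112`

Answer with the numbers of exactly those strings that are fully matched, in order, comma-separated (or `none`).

1, 2, 3, 4, 7, 8, 10

1 → match
2 → match
3 → match
4 → match
5 → no match
6 → no match
7 → match
8 → match
9 → no match
10 → match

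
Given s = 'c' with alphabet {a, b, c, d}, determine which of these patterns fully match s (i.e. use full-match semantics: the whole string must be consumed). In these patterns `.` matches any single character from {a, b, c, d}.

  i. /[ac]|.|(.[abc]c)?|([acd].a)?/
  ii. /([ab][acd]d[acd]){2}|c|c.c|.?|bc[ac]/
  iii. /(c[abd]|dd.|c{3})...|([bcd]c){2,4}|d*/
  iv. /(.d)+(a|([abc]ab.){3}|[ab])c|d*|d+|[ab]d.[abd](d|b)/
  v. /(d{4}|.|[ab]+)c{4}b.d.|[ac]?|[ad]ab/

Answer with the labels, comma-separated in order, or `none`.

i → match
ii → match
iii → no match
iv → no match
v → match

i, ii, v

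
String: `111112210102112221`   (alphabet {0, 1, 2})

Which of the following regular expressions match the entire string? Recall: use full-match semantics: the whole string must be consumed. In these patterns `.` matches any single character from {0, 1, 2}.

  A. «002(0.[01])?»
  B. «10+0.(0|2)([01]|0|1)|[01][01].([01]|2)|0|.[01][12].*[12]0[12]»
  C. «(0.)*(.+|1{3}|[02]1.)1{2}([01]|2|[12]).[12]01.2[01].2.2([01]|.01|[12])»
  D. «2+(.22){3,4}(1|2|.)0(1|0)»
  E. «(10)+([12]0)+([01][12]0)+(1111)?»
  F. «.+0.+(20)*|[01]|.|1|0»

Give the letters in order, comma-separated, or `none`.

A → no match — must start with `002`
B → no match
C → match
D → no match — must start with `2`
E → no match — must start with `10`
F → match

C, F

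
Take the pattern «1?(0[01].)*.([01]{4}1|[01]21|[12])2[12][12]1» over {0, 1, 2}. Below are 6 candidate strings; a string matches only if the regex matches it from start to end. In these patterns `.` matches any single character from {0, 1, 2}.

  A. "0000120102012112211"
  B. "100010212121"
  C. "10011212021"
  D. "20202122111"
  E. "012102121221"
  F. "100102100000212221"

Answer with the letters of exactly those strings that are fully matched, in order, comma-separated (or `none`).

A → no match
B → match
C → no match
D → no match
E → no match
F → no match

B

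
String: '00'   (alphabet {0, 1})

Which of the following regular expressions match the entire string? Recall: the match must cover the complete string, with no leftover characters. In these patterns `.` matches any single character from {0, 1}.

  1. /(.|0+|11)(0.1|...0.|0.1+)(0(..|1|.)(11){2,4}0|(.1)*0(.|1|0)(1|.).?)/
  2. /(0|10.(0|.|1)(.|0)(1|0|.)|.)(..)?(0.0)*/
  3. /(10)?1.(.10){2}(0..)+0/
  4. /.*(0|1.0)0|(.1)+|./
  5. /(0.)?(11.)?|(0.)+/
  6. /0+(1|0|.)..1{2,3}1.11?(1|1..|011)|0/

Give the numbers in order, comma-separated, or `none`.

4, 5

1 → no match
2 → no match
3 → no match
4 → match
5 → match
6 → no match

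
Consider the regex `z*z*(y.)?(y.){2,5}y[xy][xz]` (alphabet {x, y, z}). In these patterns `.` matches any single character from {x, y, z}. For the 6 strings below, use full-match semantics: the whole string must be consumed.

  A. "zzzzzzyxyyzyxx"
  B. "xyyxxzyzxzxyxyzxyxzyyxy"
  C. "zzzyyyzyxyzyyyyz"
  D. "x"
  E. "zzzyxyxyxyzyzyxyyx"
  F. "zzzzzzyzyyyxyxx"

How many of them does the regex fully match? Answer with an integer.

3

A → no match
B → no match
C → match
D → no match
E → match
F → match
Total matched: 3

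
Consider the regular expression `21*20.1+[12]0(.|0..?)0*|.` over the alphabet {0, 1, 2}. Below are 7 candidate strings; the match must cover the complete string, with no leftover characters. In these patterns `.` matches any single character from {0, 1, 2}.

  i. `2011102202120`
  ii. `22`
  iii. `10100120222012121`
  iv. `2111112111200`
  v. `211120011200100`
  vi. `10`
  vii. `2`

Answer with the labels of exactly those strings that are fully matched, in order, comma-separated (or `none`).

v, vii

i → no match
ii. `22` → no match
iii → no match
iv → no match
v → match
vi. `10` → no match
vii. `2` → match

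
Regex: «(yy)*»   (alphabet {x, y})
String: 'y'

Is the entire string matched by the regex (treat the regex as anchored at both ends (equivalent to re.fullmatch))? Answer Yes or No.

No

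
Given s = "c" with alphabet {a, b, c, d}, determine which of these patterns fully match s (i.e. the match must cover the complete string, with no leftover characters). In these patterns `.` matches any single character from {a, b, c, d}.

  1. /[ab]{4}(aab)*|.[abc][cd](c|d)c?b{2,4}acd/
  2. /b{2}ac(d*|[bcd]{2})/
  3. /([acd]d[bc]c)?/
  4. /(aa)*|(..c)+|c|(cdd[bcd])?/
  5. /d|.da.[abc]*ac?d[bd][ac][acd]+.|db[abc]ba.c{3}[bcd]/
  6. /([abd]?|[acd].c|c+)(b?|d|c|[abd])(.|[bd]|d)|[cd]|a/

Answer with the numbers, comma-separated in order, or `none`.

4, 6

1 → no match
2 → no match — must start with "b"
3 → no match
4 → match
5 → no match
6 → match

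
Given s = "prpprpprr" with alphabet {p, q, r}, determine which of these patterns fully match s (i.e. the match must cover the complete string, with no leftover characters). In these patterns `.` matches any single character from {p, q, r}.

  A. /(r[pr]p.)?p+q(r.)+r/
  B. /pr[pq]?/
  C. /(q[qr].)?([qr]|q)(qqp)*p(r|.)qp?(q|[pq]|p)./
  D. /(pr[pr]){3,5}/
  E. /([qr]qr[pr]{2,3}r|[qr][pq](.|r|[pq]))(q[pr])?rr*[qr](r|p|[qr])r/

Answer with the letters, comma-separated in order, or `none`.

A → no match
B → no match
C → no match
D → match
E → no match

D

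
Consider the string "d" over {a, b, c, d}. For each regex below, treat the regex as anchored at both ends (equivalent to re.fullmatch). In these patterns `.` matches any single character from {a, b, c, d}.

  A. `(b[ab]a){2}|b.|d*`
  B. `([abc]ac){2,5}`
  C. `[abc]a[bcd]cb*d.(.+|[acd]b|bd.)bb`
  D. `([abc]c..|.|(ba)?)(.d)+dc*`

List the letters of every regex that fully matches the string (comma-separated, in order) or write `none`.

A → match
B → no match — must end with "ac"
C → no match — must end with "bb"
D → no match

A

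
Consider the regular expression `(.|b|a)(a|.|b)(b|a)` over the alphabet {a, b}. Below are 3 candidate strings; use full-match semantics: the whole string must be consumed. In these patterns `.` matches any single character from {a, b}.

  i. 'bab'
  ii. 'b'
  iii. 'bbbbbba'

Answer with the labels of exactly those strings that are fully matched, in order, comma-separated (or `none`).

i

i → match
ii → no match
iii → no match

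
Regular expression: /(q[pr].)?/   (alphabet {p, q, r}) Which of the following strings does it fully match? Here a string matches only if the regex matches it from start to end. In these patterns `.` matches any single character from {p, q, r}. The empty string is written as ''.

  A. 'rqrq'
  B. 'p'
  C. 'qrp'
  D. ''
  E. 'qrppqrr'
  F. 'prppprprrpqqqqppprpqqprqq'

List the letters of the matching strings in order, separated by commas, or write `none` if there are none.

A → no match
B → no match
C → match
D → match
E → no match
F → no match

C, D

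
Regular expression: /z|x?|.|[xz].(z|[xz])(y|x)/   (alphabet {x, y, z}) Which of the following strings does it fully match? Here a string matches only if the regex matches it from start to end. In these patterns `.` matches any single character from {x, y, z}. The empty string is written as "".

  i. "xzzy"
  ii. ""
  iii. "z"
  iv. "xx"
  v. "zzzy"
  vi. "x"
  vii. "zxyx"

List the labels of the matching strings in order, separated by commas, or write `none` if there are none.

i, ii, iii, v, vi

i → match
ii → match
iii → match
iv → no match
v → match
vi → match
vii → no match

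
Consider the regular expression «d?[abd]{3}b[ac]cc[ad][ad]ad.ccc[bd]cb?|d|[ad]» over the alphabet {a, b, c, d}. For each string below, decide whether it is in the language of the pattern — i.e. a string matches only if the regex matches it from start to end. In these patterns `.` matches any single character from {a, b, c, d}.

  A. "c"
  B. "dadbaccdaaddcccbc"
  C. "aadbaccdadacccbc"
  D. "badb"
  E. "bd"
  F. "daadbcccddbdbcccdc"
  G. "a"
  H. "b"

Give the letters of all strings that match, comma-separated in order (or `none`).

B, G

A → no match
B → match
C → no match
D → no match
E → no match
F → no match
G → match
H → no match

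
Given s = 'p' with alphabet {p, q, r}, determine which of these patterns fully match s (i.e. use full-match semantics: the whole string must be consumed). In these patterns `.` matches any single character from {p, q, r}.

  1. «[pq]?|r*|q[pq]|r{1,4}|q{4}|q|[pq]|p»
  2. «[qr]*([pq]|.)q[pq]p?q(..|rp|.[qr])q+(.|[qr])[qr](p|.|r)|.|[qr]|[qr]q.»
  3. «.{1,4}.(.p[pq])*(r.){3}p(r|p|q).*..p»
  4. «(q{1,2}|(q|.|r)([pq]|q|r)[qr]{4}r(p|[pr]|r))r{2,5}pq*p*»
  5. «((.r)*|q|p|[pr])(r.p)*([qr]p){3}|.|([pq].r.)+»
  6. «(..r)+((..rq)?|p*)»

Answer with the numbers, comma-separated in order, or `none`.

1, 2, 5

1 → match
2 → match
3 → no match
4 → no match
5 → match
6 → no match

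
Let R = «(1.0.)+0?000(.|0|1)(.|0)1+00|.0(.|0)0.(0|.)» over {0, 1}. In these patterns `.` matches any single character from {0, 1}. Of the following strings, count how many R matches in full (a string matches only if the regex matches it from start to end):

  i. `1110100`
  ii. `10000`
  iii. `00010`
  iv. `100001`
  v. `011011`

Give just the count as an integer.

i → no match
ii → no match
iii → no match
iv → match
v → no match
Total matched: 1

1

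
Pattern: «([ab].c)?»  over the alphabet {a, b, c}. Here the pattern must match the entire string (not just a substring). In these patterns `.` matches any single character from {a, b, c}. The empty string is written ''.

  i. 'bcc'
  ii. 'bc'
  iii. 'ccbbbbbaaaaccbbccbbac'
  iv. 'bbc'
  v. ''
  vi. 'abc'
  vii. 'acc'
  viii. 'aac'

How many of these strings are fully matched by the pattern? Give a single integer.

6

i → match
ii → no match
iii → no match
iv → match
v → match
vi → match
vii → match
viii → match
Total matched: 6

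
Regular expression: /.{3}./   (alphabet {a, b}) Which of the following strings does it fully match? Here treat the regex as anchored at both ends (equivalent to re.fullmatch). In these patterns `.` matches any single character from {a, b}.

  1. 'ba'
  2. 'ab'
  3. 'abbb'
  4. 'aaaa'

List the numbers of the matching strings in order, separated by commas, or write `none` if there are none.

3, 4

1. 'ba' → no match
2. 'ab' → no match
3. 'abbb' → match
4. 'aaaa' → match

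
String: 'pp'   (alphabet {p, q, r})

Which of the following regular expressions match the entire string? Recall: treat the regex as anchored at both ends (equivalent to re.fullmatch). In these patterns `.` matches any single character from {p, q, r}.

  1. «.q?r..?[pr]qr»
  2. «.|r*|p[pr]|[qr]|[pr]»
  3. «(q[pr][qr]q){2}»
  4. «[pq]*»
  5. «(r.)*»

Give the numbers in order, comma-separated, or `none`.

2, 4

1 → no match — must end with 'qr'
2 → match
3 → no match — must start with 'q'
4 → match
5 → no match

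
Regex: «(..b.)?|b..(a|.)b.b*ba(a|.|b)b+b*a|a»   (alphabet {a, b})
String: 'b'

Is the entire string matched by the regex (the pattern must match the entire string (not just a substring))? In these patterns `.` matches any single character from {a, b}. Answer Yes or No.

No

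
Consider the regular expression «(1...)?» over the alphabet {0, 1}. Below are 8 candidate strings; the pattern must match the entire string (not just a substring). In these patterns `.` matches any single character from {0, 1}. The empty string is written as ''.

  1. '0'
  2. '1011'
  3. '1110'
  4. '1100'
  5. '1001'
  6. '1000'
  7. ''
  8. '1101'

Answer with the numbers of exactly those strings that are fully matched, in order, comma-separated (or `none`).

1 → no match
2 → match
3 → match
4 → match
5 → match
6 → match
7 → match
8 → match

2, 3, 4, 5, 6, 7, 8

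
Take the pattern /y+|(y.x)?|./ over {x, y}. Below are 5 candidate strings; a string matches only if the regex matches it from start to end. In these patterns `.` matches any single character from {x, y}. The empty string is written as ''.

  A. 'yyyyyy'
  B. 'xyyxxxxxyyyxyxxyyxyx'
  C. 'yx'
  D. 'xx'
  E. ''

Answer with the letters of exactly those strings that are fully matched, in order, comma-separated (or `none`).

A. 'yyyyyy' → match
B → no match
C. 'yx' → no match
D. 'xx' → no match
E. '' → match

A, E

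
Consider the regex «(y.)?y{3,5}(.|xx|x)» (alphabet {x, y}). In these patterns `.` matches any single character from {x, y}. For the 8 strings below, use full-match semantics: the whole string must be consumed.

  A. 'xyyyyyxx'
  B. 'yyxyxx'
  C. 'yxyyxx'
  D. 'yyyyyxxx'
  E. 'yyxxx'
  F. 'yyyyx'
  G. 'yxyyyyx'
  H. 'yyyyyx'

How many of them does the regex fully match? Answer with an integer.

3

A → no match
B → no match
C → no match
D → no match
E → no match
F → match
G → match
H → match
Total matched: 3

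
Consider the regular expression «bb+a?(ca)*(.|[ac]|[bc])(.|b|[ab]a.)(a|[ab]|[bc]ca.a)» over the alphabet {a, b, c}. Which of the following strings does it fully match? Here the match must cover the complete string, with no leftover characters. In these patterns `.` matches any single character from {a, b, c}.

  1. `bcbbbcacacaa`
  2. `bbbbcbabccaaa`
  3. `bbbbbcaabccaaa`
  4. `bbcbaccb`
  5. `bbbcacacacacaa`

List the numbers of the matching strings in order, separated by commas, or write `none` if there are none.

1. `bcbbbcacacaa` → no match — must start with `bb`
2 → match
3 → match
4. `bbcbaccb` → no match
5 → match

2, 3, 5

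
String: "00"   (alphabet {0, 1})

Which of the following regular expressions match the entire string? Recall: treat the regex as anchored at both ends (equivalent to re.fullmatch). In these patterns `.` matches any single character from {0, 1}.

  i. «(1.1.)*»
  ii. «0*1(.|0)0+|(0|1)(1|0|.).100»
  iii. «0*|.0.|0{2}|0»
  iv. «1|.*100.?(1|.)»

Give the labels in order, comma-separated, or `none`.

iii

i → no match
ii → no match
iii → match
iv → no match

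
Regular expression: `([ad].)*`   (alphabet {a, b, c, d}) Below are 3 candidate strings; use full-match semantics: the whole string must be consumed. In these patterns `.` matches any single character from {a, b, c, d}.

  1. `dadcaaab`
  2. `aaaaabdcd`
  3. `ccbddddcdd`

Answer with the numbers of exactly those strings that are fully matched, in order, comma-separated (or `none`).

1 → match
2 → no match
3 → no match

1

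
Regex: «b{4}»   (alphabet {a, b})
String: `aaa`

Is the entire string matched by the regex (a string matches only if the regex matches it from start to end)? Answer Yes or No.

No

Every match must start with `b`, but `aaa` does not.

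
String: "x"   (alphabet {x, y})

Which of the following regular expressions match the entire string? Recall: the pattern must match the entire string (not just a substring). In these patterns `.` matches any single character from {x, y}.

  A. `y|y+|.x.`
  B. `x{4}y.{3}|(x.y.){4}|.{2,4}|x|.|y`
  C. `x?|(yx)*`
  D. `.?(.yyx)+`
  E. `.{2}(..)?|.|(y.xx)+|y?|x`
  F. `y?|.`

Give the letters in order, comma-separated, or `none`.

A → no match
B → match
C → match
D → no match — must end with "yyx"
E → match
F → match

B, C, E, F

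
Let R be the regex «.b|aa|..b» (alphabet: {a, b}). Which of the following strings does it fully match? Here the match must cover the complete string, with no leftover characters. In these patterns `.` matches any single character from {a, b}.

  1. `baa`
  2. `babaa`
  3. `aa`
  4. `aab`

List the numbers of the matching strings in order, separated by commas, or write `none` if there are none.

1 → no match
2 → no match
3 → match
4 → match

3, 4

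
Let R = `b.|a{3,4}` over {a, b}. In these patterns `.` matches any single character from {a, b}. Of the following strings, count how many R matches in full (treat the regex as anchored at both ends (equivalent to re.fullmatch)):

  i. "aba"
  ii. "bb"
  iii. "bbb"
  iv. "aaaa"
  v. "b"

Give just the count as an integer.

2

i → no match
ii → match
iii → no match
iv → match
v → no match
Total matched: 2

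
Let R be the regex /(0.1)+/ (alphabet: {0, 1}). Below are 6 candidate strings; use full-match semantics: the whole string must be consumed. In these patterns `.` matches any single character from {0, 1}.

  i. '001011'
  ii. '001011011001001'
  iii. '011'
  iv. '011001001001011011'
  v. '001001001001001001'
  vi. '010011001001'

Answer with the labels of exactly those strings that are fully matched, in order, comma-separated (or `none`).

i, ii, iii, iv, v

i. '001011' → match
ii → match
iii. '011' → match
iv → match
v → match
vi. '010011001001' → no match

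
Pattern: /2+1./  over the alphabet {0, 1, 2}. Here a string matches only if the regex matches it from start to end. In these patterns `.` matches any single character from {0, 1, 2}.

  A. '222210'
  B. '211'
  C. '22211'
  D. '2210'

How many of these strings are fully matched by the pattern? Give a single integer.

A → match
B → match
C → match
D → match
Total matched: 4

4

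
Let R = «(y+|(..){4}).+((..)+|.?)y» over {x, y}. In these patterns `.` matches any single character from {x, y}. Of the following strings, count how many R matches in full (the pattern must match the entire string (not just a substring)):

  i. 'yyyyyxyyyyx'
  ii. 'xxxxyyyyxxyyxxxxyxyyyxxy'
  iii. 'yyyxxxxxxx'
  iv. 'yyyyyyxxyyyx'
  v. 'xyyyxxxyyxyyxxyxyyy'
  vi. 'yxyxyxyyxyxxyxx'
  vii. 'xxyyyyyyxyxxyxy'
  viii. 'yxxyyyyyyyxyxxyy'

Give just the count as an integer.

4

i. 'yyyyyxyyyyx' → no match — must end with 'y'
ii → match
iii. 'yyyxxxxxxx' → no match — must end with 'y'
iv. 'yyyyyyxxyyyx' → no match — must end with 'y'
v → match
vi → no match — must end with 'y'
vii → match
viii → match
Total matched: 4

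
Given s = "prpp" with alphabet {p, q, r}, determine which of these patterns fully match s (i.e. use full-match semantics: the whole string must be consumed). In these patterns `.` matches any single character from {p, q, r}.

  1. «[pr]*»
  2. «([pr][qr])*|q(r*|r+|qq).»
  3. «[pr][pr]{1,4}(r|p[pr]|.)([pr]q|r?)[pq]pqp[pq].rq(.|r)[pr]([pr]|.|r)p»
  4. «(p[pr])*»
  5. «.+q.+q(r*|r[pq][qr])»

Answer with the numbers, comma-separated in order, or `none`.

1, 4

1 → match
2 → no match
3 → no match
4 → match
5 → no match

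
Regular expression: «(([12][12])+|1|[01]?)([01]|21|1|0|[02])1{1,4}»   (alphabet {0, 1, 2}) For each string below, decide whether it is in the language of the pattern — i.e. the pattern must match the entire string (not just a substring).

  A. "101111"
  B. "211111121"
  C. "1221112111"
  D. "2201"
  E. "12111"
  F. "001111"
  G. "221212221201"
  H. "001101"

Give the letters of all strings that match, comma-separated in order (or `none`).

A, C, D, E, F, G

A. "101111" → match
B. "211111121" → no match
C. "1221112111" → match
D. "2201" → match
E. "12111" → match
F. "001111" → match
G. "221212221201" → match
H. "001101" → no match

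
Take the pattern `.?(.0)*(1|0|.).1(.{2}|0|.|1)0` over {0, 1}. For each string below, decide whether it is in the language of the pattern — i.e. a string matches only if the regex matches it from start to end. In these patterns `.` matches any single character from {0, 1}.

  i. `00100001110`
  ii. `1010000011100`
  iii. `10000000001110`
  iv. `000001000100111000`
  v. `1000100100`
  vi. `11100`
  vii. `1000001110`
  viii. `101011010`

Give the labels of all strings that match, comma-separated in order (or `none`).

i. `00100001110` → match
ii → match
iii → match
iv → no match
v. `1000100100` → no match
vi. `11100` → match
vii. `1000001110` → match
viii. `101011010` → no match

i, ii, iii, vi, vii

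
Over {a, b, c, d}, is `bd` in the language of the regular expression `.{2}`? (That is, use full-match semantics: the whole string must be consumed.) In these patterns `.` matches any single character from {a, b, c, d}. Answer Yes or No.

Yes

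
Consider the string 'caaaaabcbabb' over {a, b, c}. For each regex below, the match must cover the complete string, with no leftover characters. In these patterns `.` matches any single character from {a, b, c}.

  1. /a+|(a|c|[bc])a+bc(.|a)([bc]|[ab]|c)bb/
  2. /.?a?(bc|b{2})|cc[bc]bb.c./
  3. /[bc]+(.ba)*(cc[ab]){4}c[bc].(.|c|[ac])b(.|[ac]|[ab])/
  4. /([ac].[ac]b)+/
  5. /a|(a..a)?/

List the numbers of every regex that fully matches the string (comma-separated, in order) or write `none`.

1 → match
2 → no match
3 → no match
4 → no match
5 → no match

1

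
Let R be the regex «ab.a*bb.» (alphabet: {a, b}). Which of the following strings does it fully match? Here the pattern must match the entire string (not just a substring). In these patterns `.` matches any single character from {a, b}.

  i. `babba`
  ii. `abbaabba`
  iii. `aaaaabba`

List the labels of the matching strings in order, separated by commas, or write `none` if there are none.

ii

i → no match — must start with `ab`
ii → match
iii → no match — must start with `ab`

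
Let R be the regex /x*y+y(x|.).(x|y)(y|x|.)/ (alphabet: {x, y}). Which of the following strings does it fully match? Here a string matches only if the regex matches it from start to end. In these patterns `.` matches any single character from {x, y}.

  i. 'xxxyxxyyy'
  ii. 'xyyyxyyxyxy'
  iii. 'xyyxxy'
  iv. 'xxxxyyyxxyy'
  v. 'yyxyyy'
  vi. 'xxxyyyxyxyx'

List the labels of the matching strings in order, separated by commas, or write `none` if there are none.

i → no match
ii → no match
iii → no match
iv → match
v → match
vi → no match

iv, v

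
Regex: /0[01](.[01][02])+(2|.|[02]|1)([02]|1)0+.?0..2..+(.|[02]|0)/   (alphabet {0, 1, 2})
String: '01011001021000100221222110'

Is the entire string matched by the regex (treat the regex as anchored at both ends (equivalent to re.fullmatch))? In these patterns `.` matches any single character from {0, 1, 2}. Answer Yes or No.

No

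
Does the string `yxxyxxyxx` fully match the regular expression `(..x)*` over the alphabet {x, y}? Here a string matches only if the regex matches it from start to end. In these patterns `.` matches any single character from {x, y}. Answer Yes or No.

Yes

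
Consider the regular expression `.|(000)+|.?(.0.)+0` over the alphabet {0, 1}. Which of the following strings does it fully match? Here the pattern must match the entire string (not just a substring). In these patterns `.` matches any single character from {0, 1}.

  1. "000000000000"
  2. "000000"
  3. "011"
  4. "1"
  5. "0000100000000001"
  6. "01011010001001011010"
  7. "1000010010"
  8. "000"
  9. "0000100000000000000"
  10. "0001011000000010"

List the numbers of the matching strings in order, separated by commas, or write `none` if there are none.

1 → match
2 → match
3 → no match
4 → match
5 → no match
6 → match
7 → match
8 → match
9 → no match
10 → match

1, 2, 4, 6, 7, 8, 10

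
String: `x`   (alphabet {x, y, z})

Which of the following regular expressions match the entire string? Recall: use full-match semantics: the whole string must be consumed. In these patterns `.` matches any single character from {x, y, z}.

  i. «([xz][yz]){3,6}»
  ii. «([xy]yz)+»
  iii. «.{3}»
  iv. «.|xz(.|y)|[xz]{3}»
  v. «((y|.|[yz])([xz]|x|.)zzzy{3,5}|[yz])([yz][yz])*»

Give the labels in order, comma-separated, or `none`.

iv

i → no match
ii → no match — must end with `yz`
iii → no match
iv → match
v → no match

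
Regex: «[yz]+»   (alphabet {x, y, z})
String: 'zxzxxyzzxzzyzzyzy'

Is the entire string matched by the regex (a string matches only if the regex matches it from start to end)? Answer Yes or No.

No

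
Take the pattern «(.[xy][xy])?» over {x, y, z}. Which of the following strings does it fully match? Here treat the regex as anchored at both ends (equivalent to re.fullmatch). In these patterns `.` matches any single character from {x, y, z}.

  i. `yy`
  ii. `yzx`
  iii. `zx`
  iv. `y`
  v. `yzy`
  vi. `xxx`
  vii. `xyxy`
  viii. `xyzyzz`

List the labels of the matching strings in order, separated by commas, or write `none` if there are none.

vi

i. `yy` → no match
ii. `yzx` → no match
iii. `zx` → no match
iv. `y` → no match
v. `yzy` → no match
vi. `xxx` → match
vii. `xyxy` → no match
viii. `xyzyzz` → no match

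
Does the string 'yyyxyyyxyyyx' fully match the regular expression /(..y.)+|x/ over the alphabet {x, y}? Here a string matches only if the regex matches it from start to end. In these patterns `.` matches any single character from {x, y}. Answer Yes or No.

Yes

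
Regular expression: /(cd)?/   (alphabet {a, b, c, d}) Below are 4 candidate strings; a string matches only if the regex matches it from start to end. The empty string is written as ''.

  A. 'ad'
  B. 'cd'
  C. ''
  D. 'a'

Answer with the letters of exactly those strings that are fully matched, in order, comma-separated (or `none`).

B, C

A → no match
B → match
C → match
D → no match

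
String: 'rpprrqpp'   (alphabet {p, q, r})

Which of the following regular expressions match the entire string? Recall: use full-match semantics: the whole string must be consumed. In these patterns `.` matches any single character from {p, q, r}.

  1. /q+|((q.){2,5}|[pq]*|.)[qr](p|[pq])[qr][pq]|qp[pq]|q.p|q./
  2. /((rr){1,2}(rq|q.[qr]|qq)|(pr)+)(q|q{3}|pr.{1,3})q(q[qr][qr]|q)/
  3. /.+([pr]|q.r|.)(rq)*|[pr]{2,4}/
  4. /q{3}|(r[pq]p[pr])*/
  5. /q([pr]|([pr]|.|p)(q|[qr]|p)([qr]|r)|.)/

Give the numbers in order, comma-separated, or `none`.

1 → no match
2 → no match
3 → match
4 → match
5 → no match — must start with 'q'

3, 4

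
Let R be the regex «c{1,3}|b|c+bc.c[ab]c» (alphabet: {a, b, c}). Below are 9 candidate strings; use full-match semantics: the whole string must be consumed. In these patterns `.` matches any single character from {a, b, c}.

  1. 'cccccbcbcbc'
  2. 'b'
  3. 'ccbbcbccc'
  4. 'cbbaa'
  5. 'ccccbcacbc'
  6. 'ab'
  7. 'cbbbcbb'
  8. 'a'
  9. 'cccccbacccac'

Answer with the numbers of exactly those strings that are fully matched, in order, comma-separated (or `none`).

1 → match
2 → match
3 → no match
4 → no match
5 → match
6 → no match
7 → no match
8 → no match
9 → no match

1, 2, 5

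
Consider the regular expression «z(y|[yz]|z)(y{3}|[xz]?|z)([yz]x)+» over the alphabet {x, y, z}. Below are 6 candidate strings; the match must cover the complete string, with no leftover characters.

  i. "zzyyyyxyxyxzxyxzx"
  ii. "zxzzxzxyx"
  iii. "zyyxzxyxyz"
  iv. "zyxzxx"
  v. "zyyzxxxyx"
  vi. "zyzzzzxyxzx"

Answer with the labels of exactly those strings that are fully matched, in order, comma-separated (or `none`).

i → match
ii → no match
iii → no match — must end with "x"
iv → no match
v → no match
vi → no match

i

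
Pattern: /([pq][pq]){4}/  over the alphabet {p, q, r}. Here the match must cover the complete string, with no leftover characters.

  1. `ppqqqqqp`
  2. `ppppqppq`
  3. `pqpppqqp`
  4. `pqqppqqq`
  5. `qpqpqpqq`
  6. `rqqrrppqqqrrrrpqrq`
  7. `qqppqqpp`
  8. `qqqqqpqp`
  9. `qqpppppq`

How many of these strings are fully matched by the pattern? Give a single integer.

1 → match
2 → match
3 → match
4 → match
5 → match
6 → no match
7 → match
8 → match
9 → match
Total matched: 8

8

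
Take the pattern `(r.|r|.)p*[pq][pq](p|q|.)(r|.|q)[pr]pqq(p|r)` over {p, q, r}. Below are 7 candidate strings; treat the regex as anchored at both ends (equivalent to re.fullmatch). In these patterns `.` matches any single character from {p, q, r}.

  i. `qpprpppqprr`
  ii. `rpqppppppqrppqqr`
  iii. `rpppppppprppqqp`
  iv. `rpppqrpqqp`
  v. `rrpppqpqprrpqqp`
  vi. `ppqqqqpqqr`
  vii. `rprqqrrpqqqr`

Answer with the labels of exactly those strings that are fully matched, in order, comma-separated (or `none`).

iii, iv

i → no match
ii → no match
iii → match
iv → match
v → no match
vi → no match
vii → no match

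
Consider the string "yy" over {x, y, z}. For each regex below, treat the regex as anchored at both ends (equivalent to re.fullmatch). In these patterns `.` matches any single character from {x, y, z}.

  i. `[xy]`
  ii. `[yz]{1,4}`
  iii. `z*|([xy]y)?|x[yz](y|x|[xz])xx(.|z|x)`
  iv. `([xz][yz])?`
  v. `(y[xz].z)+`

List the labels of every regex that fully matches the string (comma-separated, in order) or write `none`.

i → no match
ii → match
iii → match
iv → no match
v → no match — must end with "z"

ii, iii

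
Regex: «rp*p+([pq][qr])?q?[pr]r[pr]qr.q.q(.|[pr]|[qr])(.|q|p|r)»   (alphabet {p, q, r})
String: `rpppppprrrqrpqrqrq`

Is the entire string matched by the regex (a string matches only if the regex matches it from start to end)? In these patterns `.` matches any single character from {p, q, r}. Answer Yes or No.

Yes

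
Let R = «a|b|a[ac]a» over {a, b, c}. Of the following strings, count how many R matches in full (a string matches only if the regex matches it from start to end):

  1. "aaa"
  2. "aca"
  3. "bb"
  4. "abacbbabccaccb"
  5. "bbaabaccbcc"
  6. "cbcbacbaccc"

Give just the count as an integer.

2

1. "aaa" → match
2. "aca" → match
3. "bb" → no match
4 → no match
5. "bbaabaccbcc" → no match
6. "cbcbacbaccc" → no match
Total matched: 2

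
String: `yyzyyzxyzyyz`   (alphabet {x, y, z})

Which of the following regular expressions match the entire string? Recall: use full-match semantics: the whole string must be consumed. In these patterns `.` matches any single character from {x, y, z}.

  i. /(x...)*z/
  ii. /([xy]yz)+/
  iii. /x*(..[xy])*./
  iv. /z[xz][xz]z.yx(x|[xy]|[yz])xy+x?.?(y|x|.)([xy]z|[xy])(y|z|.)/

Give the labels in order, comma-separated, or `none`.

ii

i → no match
ii → match
iii → no match
iv → no match — must start with `z`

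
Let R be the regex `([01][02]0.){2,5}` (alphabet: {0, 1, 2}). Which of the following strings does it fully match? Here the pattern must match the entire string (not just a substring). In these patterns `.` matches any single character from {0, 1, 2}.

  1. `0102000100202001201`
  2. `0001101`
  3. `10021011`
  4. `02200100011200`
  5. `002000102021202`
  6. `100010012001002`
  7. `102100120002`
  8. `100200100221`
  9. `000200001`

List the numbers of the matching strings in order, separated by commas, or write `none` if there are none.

1 → no match
2 → no match
3 → no match
4 → no match
5 → no match
6 → no match
7 → no match
8 → no match
9 → no match

none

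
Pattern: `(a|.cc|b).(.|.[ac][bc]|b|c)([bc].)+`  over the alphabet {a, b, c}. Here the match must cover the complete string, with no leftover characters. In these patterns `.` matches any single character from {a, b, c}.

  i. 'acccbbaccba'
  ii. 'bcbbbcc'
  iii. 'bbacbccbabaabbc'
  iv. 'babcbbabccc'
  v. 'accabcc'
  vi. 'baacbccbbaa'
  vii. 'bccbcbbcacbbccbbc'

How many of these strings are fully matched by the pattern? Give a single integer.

i → match
ii → match
iii → no match
iv → match
v → match
vi → no match
vii → match
Total matched: 5

5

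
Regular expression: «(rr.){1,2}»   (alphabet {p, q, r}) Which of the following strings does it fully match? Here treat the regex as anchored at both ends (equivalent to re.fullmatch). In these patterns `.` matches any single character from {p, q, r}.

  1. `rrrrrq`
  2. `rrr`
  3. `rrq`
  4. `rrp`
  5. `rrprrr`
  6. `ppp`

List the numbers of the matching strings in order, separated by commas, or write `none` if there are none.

1, 2, 3, 4, 5

1 → match
2 → match
3 → match
4 → match
5 → match
6 → no match — must start with `rr`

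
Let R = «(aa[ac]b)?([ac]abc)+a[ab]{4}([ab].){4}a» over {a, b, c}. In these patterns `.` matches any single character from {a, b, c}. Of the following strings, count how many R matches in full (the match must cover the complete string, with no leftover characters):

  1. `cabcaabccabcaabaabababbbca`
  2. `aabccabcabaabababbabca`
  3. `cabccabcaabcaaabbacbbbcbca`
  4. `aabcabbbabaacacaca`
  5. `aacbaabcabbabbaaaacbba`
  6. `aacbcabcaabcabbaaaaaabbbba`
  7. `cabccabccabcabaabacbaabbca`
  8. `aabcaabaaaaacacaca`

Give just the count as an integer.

8

1 → match
2 → match
3 → match
4 → match
5 → match
6 → match
7 → match
8 → match
Total matched: 8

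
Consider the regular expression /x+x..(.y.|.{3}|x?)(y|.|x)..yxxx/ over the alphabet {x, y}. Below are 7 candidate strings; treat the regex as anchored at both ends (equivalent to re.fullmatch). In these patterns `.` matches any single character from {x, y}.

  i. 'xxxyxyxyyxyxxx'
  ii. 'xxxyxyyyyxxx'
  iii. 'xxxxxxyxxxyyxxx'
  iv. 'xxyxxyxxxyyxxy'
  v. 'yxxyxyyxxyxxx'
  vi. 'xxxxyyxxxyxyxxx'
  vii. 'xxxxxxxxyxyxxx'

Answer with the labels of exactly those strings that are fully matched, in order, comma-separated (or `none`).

i, ii, iii, vi, vii

i → match
ii → match
iii → match
iv → no match — must end with 'yxxx'
v → no match — must start with 'x'
vi → match
vii → match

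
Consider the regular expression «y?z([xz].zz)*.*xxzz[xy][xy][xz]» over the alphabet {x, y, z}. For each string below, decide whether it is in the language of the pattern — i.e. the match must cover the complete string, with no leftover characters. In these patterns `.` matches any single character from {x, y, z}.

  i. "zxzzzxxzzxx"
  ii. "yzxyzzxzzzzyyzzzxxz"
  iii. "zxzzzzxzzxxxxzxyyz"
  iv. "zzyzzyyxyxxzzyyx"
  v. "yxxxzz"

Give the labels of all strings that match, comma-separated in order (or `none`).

iv

i → no match
ii → no match
iii → no match
iv → match
v → no match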